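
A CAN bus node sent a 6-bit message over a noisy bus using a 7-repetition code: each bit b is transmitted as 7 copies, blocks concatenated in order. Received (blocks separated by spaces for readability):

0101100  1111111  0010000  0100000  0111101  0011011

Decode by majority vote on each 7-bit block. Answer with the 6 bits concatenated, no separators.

Block 1 (0101100): 3 ones → 0
Block 2 (1111111): 7 ones → 1
Block 3 (0010000): 1 one → 0
Block 4 (0100000): 1 one → 0
Block 5 (0111101): 5 ones → 1
Block 6 (0011011): 4 ones → 1

010011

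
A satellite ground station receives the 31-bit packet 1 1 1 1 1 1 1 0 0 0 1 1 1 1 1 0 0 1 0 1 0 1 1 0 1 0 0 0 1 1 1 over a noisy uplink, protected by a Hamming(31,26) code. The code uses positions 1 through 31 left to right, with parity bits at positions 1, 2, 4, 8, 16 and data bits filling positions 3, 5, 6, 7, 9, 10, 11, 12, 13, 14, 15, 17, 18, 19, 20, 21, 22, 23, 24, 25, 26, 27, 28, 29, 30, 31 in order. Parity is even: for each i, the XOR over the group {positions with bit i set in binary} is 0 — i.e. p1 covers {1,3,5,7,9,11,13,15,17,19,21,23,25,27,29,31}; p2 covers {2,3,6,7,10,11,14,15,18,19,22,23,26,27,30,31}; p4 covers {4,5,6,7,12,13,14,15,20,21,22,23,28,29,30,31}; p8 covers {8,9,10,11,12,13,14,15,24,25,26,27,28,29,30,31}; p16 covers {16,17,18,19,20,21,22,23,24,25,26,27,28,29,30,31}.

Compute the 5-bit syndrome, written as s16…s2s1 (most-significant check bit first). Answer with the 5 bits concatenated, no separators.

s1 (pos 1,3,5,7,9,11,13,15,17,19,21,23,25,27,29,31): 1⊕1⊕1⊕1⊕0⊕1⊕1⊕1⊕0⊕0⊕0⊕1⊕1⊕0⊕1⊕1 = 1
s2 (pos 2,3,6,7,10,11,14,15,18,19,22,23,26,27,30,31): 1⊕1⊕1⊕1⊕0⊕1⊕1⊕1⊕1⊕0⊕1⊕1⊕0⊕0⊕1⊕1 = 0
s4 (pos 4,5,6,7,12,13,14,15,20,21,22,23,28,29,30,31): 1⊕1⊕1⊕1⊕1⊕1⊕1⊕1⊕1⊕0⊕1⊕1⊕0⊕1⊕1⊕1 = 0
s8 (pos 8,9,10,11,12,13,14,15,24,25,26,27,28,29,30,31): 0⊕0⊕0⊕1⊕1⊕1⊕1⊕1⊕0⊕1⊕0⊕0⊕0⊕1⊕1⊕1 = 1
s16 (pos 16,17,18,19,20,21,22,23,24,25,26,27,28,29,30,31): 0⊕0⊕1⊕0⊕1⊕0⊕1⊕1⊕0⊕1⊕0⊕0⊕0⊕1⊕1⊕1 = 0
Syndrome s16…s1 = 01001 → error at position 9.

01001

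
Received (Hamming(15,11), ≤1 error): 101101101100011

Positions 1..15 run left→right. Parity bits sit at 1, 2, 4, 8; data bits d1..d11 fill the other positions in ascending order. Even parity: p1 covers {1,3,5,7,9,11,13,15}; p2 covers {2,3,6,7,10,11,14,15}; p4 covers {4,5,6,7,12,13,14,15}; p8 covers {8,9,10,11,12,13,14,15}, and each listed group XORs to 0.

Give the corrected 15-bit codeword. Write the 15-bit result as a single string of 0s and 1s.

101111101100011

s1 (pos 1,3,5,7,9,11,13,15): 1⊕1⊕0⊕1⊕1⊕0⊕0⊕1 = 1
s2 (pos 2,3,6,7,10,11,14,15): 0⊕1⊕1⊕1⊕1⊕0⊕1⊕1 = 0
s4 (pos 4,5,6,7,12,13,14,15): 1⊕0⊕1⊕1⊕0⊕0⊕1⊕1 = 1
s8 (pos 8,9,10,11,12,13,14,15): 0⊕1⊕1⊕0⊕0⊕0⊕1⊕1 = 0
Syndrome s8…s1 = 0101 → error at position 5.
Flip position 5: 101101101100011 → 101111101100011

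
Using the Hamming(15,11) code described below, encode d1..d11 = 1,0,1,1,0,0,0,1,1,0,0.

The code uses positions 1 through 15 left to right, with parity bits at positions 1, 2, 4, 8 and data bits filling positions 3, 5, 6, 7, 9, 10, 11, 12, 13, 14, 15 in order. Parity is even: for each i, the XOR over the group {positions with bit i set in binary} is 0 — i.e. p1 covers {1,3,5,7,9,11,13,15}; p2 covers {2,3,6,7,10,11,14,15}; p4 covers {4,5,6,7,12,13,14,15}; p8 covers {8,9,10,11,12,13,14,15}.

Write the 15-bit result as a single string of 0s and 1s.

Place data at non-parity positions: p1 p2 1 p4 0 1 1 p8 0 0 0 1 1 0 0
p1 (pos 1,3,5,7,9,11,13,15): XOR of data positions = 1⊕0⊕1⊕0⊕0⊕1⊕0 = 1
p2 (pos 2,3,6,7,10,11,14,15): XOR of data positions = 1⊕1⊕1⊕0⊕0⊕0⊕0 = 1
p4 (pos 4,5,6,7,12,13,14,15): XOR of data positions = 0⊕1⊕1⊕1⊕1⊕0⊕0 = 0
p8 (pos 8,9,10,11,12,13,14,15): XOR of data positions = 0⊕0⊕0⊕1⊕1⊕0⊕0 = 0
Codeword: 111001100001100

111001100001100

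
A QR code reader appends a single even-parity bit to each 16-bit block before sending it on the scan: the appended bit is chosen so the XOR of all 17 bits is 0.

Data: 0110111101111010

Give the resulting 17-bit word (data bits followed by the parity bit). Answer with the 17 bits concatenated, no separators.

01101111011110101

XOR of the 16 data bits: 0⊕1⊕1⊕0⊕1⊕1⊕1⊕1⊕0⊕1⊕1⊕1⊕1⊕0⊕1⊕0 = 1
Parity bit = 1 (so all 17 bits XOR to 0).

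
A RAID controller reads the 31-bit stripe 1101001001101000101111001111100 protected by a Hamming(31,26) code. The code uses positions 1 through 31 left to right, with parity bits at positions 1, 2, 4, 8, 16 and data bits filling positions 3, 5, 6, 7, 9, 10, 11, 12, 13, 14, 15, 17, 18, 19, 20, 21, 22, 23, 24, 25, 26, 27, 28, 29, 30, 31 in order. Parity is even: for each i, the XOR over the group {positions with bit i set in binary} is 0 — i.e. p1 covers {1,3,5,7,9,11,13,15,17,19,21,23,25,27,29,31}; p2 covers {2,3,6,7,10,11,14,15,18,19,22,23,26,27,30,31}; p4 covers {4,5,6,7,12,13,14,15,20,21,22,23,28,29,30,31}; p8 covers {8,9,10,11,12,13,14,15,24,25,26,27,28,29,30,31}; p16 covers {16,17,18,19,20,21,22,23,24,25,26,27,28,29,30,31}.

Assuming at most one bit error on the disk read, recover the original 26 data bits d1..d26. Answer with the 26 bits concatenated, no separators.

00010110100101111001111100

s1 (pos 1,3,5,7,9,11,13,15,17,19,21,23,25,27,29,31): 1⊕0⊕0⊕1⊕0⊕1⊕1⊕0⊕1⊕1⊕1⊕0⊕1⊕1⊕1⊕0 = 0
s2 (pos 2,3,6,7,10,11,14,15,18,19,22,23,26,27,30,31): 1⊕0⊕0⊕1⊕1⊕1⊕0⊕0⊕0⊕1⊕1⊕0⊕1⊕1⊕0⊕0 = 0
s4 (pos 4,5,6,7,12,13,14,15,20,21,22,23,28,29,30,31): 1⊕0⊕0⊕1⊕0⊕1⊕0⊕0⊕1⊕1⊕1⊕0⊕1⊕1⊕0⊕0 = 0
s8 (pos 8,9,10,11,12,13,14,15,24,25,26,27,28,29,30,31): 0⊕0⊕1⊕1⊕0⊕1⊕0⊕0⊕0⊕1⊕1⊕1⊕1⊕1⊕0⊕0 = 0
s16 (pos 16,17,18,19,20,21,22,23,24,25,26,27,28,29,30,31): 0⊕1⊕0⊕1⊕1⊕1⊕1⊕0⊕0⊕1⊕1⊕1⊕1⊕1⊕0⊕0 = 0
Syndrome s16…s1 = 00000 → no error.
Read data bits from positions 3,5,6,7,9,10,11,12,13,14,15,17,18,19,20,21,22,23,24,25,26,27,28,29,30,31: 00010110100101111001111100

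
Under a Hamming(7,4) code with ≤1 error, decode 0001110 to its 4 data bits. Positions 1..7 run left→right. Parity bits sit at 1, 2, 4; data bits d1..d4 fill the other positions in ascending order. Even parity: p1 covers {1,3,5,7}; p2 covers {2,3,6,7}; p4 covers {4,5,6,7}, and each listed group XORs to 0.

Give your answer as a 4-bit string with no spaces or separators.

0111

s1 (pos 1,3,5,7): 0⊕0⊕1⊕0 = 1
s2 (pos 2,3,6,7): 0⊕0⊕1⊕0 = 1
s4 (pos 4,5,6,7): 1⊕1⊕1⊕0 = 1
Syndrome s4…s1 = 111 → error at position 7.
Flip position 7: 0001110 → 0001111
Read data bits from positions 3,5,6,7: 0111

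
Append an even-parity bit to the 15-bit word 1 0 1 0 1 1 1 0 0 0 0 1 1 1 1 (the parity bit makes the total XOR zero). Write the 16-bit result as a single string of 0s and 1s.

XOR of the 15 data bits: 1⊕0⊕1⊕0⊕1⊕1⊕1⊕0⊕0⊕0⊕0⊕1⊕1⊕1⊕1 = 1
Parity bit = 1 (so all 16 bits XOR to 0).

1010111000011111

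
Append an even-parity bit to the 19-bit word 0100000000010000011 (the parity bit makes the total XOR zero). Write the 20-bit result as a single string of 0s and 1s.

01000000000100000110

XOR of the 19 data bits: 0⊕1⊕0⊕0⊕0⊕0⊕0⊕0⊕0⊕0⊕0⊕1⊕0⊕0⊕0⊕0⊕0⊕1⊕1 = 0
Parity bit = 0 (so all 20 bits XOR to 0).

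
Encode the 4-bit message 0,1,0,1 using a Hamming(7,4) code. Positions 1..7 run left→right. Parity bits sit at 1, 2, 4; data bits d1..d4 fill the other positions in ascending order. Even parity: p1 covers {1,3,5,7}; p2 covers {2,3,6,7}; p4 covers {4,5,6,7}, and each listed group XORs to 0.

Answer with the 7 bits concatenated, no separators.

Place data at non-parity positions: p1 p2 0 p4 1 0 1
p1 (pos 1,3,5,7): XOR of data positions = 0⊕1⊕1 = 0
p2 (pos 2,3,6,7): XOR of data positions = 0⊕0⊕1 = 1
p4 (pos 4,5,6,7): XOR of data positions = 1⊕0⊕1 = 0
Codeword: 0100101

0100101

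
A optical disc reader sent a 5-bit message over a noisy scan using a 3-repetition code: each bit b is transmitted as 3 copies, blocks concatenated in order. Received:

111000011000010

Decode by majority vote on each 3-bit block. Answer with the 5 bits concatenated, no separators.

Block 1 (111): 3 ones → 1
Block 2 (000): 0 ones → 0
Block 3 (011): 2 ones → 1
Block 4 (000): 0 ones → 0
Block 5 (010): 1 one → 0

10100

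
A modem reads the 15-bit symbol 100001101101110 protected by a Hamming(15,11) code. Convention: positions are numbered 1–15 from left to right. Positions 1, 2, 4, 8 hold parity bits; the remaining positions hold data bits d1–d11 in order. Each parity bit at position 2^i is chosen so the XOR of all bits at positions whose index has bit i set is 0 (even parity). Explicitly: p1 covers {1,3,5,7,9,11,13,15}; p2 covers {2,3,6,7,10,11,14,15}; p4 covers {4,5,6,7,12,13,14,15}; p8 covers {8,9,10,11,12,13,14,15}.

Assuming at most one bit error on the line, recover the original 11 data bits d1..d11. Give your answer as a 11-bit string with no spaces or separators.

s1 (pos 1,3,5,7,9,11,13,15): 1⊕0⊕0⊕1⊕1⊕0⊕1⊕0 = 0
s2 (pos 2,3,6,7,10,11,14,15): 0⊕0⊕1⊕1⊕1⊕0⊕1⊕0 = 0
s4 (pos 4,5,6,7,12,13,14,15): 0⊕0⊕1⊕1⊕1⊕1⊕1⊕0 = 1
s8 (pos 8,9,10,11,12,13,14,15): 0⊕1⊕1⊕0⊕1⊕1⊕1⊕0 = 1
Syndrome s8…s1 = 1100 → error at position 12.
Flip position 12: 100001101101110 → 100001101100110
Read data bits from positions 3,5,6,7,9,10,11,12,13,14,15: 00111100110

00111100110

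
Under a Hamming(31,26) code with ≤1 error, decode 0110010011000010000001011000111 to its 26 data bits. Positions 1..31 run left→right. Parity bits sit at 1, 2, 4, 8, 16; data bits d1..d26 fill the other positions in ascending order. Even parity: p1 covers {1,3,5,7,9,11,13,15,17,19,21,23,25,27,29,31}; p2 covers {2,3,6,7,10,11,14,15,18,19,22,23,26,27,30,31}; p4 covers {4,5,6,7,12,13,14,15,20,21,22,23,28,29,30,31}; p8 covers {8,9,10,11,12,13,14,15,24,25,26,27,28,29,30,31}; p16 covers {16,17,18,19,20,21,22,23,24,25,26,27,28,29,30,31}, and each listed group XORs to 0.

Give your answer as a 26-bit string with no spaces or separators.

10101100001000001011000111

s1 (pos 1,3,5,7,9,11,13,15,17,19,21,23,25,27,29,31): 0⊕1⊕0⊕0⊕1⊕0⊕0⊕1⊕0⊕0⊕0⊕0⊕1⊕0⊕1⊕1 = 0
s2 (pos 2,3,6,7,10,11,14,15,18,19,22,23,26,27,30,31): 1⊕1⊕1⊕0⊕1⊕0⊕0⊕1⊕0⊕0⊕1⊕0⊕0⊕0⊕1⊕1 = 0
s4 (pos 4,5,6,7,12,13,14,15,20,21,22,23,28,29,30,31): 0⊕0⊕1⊕0⊕0⊕0⊕0⊕1⊕0⊕0⊕1⊕0⊕0⊕1⊕1⊕1 = 0
s8 (pos 8,9,10,11,12,13,14,15,24,25,26,27,28,29,30,31): 0⊕1⊕1⊕0⊕0⊕0⊕0⊕1⊕1⊕1⊕0⊕0⊕0⊕1⊕1⊕1 = 0
s16 (pos 16,17,18,19,20,21,22,23,24,25,26,27,28,29,30,31): 0⊕0⊕0⊕0⊕0⊕0⊕1⊕0⊕1⊕1⊕0⊕0⊕0⊕1⊕1⊕1 = 0
Syndrome s16…s1 = 00000 → no error.
Read data bits from positions 3,5,6,7,9,10,11,12,13,14,15,17,18,19,20,21,22,23,24,25,26,27,28,29,30,31: 10101100001000001011000111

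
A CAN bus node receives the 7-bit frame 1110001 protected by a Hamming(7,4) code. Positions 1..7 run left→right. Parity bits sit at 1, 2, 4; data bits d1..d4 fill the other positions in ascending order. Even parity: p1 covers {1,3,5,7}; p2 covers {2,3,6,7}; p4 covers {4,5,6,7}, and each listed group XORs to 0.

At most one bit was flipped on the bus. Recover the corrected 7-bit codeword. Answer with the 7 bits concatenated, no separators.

1110000

s1 (pos 1,3,5,7): 1⊕1⊕0⊕1 = 1
s2 (pos 2,3,6,7): 1⊕1⊕0⊕1 = 1
s4 (pos 4,5,6,7): 0⊕0⊕0⊕1 = 1
Syndrome s4…s1 = 111 → error at position 7.
Flip position 7: 1110001 → 1110000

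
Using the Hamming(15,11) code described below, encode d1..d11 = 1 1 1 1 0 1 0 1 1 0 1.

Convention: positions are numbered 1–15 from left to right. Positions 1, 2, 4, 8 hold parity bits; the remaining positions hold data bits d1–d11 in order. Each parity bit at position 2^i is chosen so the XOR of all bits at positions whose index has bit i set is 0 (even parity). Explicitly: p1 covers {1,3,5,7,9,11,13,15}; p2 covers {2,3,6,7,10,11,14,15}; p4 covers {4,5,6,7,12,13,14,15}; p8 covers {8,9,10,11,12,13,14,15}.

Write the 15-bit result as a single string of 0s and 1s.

111011100101101

Place data at non-parity positions: p1 p2 1 p4 1 1 1 p8 0 1 0 1 1 0 1
p1 (pos 1,3,5,7,9,11,13,15): XOR of data positions = 1⊕1⊕1⊕0⊕0⊕1⊕1 = 1
p2 (pos 2,3,6,7,10,11,14,15): XOR of data positions = 1⊕1⊕1⊕1⊕0⊕0⊕1 = 1
p4 (pos 4,5,6,7,12,13,14,15): XOR of data positions = 1⊕1⊕1⊕1⊕1⊕0⊕1 = 0
p8 (pos 8,9,10,11,12,13,14,15): XOR of data positions = 0⊕1⊕0⊕1⊕1⊕0⊕1 = 0
Codeword: 111011100101101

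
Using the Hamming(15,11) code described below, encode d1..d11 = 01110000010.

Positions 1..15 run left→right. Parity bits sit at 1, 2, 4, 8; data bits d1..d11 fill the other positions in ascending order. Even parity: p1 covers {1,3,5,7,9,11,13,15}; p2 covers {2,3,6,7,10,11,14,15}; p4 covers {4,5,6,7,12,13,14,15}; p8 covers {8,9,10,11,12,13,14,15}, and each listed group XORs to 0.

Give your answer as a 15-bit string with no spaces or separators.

010011110000010

Place data at non-parity positions: p1 p2 0 p4 1 1 1 p8 0 0 0 0 0 1 0
p1 (pos 1,3,5,7,9,11,13,15): XOR of data positions = 0⊕1⊕1⊕0⊕0⊕0⊕0 = 0
p2 (pos 2,3,6,7,10,11,14,15): XOR of data positions = 0⊕1⊕1⊕0⊕0⊕1⊕0 = 1
p4 (pos 4,5,6,7,12,13,14,15): XOR of data positions = 1⊕1⊕1⊕0⊕0⊕1⊕0 = 0
p8 (pos 8,9,10,11,12,13,14,15): XOR of data positions = 0⊕0⊕0⊕0⊕0⊕1⊕0 = 1
Codeword: 010011110000010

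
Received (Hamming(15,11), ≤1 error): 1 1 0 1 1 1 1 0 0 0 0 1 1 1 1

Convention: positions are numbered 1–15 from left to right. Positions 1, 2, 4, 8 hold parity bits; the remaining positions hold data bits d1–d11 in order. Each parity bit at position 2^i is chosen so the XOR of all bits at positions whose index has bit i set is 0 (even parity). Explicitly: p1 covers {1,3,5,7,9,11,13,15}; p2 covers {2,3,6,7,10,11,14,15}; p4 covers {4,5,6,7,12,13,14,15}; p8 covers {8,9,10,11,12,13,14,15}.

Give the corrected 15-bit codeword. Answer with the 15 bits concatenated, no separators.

111111100001111

s1 (pos 1,3,5,7,9,11,13,15): 1⊕0⊕1⊕1⊕0⊕0⊕1⊕1 = 1
s2 (pos 2,3,6,7,10,11,14,15): 1⊕0⊕1⊕1⊕0⊕0⊕1⊕1 = 1
s4 (pos 4,5,6,7,12,13,14,15): 1⊕1⊕1⊕1⊕1⊕1⊕1⊕1 = 0
s8 (pos 8,9,10,11,12,13,14,15): 0⊕0⊕0⊕0⊕1⊕1⊕1⊕1 = 0
Syndrome s8…s1 = 0011 → error at position 3.
Flip position 3: 110111100001111 → 111111100001111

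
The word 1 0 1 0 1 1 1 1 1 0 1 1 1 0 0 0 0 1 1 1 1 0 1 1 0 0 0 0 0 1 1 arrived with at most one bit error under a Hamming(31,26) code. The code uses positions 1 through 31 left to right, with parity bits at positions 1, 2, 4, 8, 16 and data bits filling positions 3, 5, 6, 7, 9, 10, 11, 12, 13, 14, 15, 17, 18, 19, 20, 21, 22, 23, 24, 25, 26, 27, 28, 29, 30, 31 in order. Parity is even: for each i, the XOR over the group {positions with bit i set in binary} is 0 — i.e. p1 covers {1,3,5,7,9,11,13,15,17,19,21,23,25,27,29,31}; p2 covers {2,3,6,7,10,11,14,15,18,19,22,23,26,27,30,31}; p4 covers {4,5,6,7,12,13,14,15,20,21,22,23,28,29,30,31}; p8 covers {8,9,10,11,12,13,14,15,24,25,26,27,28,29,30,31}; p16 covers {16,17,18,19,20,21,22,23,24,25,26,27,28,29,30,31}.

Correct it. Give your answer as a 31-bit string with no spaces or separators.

1000111110111000011110110000011

s1 (pos 1,3,5,7,9,11,13,15,17,19,21,23,25,27,29,31): 1⊕1⊕1⊕1⊕1⊕1⊕1⊕0⊕0⊕1⊕1⊕1⊕0⊕0⊕0⊕1 = 1
s2 (pos 2,3,6,7,10,11,14,15,18,19,22,23,26,27,30,31): 0⊕1⊕1⊕1⊕0⊕1⊕0⊕0⊕1⊕1⊕0⊕1⊕0⊕0⊕1⊕1 = 1
s4 (pos 4,5,6,7,12,13,14,15,20,21,22,23,28,29,30,31): 0⊕1⊕1⊕1⊕1⊕1⊕0⊕0⊕1⊕1⊕0⊕1⊕0⊕0⊕1⊕1 = 0
s8 (pos 8,9,10,11,12,13,14,15,24,25,26,27,28,29,30,31): 1⊕1⊕0⊕1⊕1⊕1⊕0⊕0⊕1⊕0⊕0⊕0⊕0⊕0⊕1⊕1 = 0
s16 (pos 16,17,18,19,20,21,22,23,24,25,26,27,28,29,30,31): 0⊕0⊕1⊕1⊕1⊕1⊕0⊕1⊕1⊕0⊕0⊕0⊕0⊕0⊕1⊕1 = 0
Syndrome s16…s1 = 00011 → error at position 3.
Flip position 3: 1010111110111000011110110000011 → 1000111110111000011110110000011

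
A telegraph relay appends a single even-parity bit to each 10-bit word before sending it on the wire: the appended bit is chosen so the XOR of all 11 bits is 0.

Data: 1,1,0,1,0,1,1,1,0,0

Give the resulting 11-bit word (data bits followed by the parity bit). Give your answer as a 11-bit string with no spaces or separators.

XOR of the 10 data bits: 1⊕1⊕0⊕1⊕0⊕1⊕1⊕1⊕0⊕0 = 0
Parity bit = 0 (so all 11 bits XOR to 0).

11010111000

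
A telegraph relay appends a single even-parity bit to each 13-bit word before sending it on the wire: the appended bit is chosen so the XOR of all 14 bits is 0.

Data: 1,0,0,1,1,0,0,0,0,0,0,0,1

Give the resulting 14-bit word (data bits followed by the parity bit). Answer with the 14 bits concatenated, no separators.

XOR of the 13 data bits: 1⊕0⊕0⊕1⊕1⊕0⊕0⊕0⊕0⊕0⊕0⊕0⊕1 = 0
Parity bit = 0 (so all 14 bits XOR to 0).

10011000000010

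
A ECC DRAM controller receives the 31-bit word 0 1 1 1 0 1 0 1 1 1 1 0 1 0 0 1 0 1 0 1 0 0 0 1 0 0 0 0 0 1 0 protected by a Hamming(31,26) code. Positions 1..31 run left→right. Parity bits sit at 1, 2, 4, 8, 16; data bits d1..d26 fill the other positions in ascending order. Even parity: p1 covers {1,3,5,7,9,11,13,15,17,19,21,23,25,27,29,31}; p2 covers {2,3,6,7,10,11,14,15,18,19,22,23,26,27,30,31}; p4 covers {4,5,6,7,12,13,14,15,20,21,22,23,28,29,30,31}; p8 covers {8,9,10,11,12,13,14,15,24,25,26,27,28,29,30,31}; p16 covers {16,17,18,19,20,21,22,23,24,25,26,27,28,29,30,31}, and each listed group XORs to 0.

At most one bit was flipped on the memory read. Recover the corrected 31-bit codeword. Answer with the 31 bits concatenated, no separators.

0111010111101001010100010000000

s1 (pos 1,3,5,7,9,11,13,15,17,19,21,23,25,27,29,31): 0⊕1⊕0⊕0⊕1⊕1⊕1⊕0⊕0⊕0⊕0⊕0⊕0⊕0⊕0⊕0 = 0
s2 (pos 2,3,6,7,10,11,14,15,18,19,22,23,26,27,30,31): 1⊕1⊕1⊕0⊕1⊕1⊕0⊕0⊕1⊕0⊕0⊕0⊕0⊕0⊕1⊕0 = 1
s4 (pos 4,5,6,7,12,13,14,15,20,21,22,23,28,29,30,31): 1⊕0⊕1⊕0⊕0⊕1⊕0⊕0⊕1⊕0⊕0⊕0⊕0⊕0⊕1⊕0 = 1
s8 (pos 8,9,10,11,12,13,14,15,24,25,26,27,28,29,30,31): 1⊕1⊕1⊕1⊕0⊕1⊕0⊕0⊕1⊕0⊕0⊕0⊕0⊕0⊕1⊕0 = 1
s16 (pos 16,17,18,19,20,21,22,23,24,25,26,27,28,29,30,31): 1⊕0⊕1⊕0⊕1⊕0⊕0⊕0⊕1⊕0⊕0⊕0⊕0⊕0⊕1⊕0 = 1
Syndrome s16…s1 = 11110 → error at position 30.
Flip position 30: 0111010111101001010100010000010 → 0111010111101001010100010000000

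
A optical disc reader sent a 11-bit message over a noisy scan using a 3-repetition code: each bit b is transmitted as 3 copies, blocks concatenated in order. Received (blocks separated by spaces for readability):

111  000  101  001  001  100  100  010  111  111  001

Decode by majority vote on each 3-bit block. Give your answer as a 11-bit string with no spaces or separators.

10100000110

Block 1 (111): 3 ones → 1
Block 2 (000): 0 ones → 0
Block 3 (101): 2 ones → 1
Block 4 (001): 1 one → 0
Block 5 (001): 1 one → 0
Block 6 (100): 1 one → 0
Block 7 (100): 1 one → 0
Block 8 (010): 1 one → 0
Block 9 (111): 3 ones → 1
Block 10 (111): 3 ones → 1
Block 11 (001): 1 one → 0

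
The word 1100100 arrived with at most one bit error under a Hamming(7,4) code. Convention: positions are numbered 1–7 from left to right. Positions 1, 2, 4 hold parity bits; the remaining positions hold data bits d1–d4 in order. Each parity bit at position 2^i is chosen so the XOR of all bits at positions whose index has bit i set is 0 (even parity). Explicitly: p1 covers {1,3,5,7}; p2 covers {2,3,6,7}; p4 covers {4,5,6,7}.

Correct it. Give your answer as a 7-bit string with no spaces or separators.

1100110

s1 (pos 1,3,5,7): 1⊕0⊕1⊕0 = 0
s2 (pos 2,3,6,7): 1⊕0⊕0⊕0 = 1
s4 (pos 4,5,6,7): 0⊕1⊕0⊕0 = 1
Syndrome s4…s1 = 110 → error at position 6.
Flip position 6: 1100100 → 1100110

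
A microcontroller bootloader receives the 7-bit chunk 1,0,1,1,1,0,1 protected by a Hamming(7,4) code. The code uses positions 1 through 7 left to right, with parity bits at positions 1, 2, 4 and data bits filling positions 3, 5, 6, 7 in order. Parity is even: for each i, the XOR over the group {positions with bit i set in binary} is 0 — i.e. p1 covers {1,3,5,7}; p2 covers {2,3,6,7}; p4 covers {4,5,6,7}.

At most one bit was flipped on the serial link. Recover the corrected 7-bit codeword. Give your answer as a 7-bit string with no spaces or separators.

1010101

s1 (pos 1,3,5,7): 1⊕1⊕1⊕1 = 0
s2 (pos 2,3,6,7): 0⊕1⊕0⊕1 = 0
s4 (pos 4,5,6,7): 1⊕1⊕0⊕1 = 1
Syndrome s4…s1 = 100 → error at position 4.
Flip position 4: 1011101 → 1010101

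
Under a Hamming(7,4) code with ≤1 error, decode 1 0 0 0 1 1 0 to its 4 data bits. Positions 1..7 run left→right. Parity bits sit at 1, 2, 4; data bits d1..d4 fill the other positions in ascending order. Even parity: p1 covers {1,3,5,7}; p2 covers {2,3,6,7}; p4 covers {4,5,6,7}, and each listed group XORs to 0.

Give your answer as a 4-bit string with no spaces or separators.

s1 (pos 1,3,5,7): 1⊕0⊕1⊕0 = 0
s2 (pos 2,3,6,7): 0⊕0⊕1⊕0 = 1
s4 (pos 4,5,6,7): 0⊕1⊕1⊕0 = 0
Syndrome s4…s1 = 010 → error at position 2.
Flip position 2: 1000110 → 1100110
Read data bits from positions 3,5,6,7: 0110

0110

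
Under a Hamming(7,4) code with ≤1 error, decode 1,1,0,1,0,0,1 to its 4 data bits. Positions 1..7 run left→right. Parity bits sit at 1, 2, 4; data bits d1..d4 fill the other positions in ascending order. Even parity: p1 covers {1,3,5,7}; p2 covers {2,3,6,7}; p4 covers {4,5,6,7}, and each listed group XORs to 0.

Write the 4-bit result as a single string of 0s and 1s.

0001

s1 (pos 1,3,5,7): 1⊕0⊕0⊕1 = 0
s2 (pos 2,3,6,7): 1⊕0⊕0⊕1 = 0
s4 (pos 4,5,6,7): 1⊕0⊕0⊕1 = 0
Syndrome s4…s1 = 000 → no error.
Read data bits from positions 3,5,6,7: 0001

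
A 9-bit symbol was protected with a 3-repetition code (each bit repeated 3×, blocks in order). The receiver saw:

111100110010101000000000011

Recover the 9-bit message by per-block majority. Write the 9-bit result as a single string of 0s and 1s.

101010001

Block 1 (111): 3 ones → 1
Block 2 (100): 1 one → 0
Block 3 (110): 2 ones → 1
Block 4 (010): 1 one → 0
Block 5 (101): 2 ones → 1
Block 6 (000): 0 ones → 0
Block 7 (000): 0 ones → 0
Block 8 (000): 0 ones → 0
Block 9 (011): 2 ones → 1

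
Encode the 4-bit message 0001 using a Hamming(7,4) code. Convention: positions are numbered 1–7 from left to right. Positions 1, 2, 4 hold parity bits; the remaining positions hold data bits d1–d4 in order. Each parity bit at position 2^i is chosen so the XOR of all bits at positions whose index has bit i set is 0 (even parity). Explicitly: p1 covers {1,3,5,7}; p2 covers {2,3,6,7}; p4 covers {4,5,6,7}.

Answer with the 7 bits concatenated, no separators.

Place data at non-parity positions: p1 p2 0 p4 0 0 1
p1 (pos 1,3,5,7): XOR of data positions = 0⊕0⊕1 = 1
p2 (pos 2,3,6,7): XOR of data positions = 0⊕0⊕1 = 1
p4 (pos 4,5,6,7): XOR of data positions = 0⊕0⊕1 = 1
Codeword: 1101001

1101001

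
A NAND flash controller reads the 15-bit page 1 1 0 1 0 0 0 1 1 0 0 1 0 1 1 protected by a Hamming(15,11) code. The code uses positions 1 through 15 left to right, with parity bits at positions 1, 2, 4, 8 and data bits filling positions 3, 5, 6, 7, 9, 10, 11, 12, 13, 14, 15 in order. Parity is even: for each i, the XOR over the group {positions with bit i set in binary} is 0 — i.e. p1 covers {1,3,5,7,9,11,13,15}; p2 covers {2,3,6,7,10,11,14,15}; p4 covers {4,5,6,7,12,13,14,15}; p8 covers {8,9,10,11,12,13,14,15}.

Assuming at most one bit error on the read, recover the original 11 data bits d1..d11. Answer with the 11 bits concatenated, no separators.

00001011011

s1 (pos 1,3,5,7,9,11,13,15): 1⊕0⊕0⊕0⊕1⊕0⊕0⊕1 = 1
s2 (pos 2,3,6,7,10,11,14,15): 1⊕0⊕0⊕0⊕0⊕0⊕1⊕1 = 1
s4 (pos 4,5,6,7,12,13,14,15): 1⊕0⊕0⊕0⊕1⊕0⊕1⊕1 = 0
s8 (pos 8,9,10,11,12,13,14,15): 1⊕1⊕0⊕0⊕1⊕0⊕1⊕1 = 1
Syndrome s8…s1 = 1011 → error at position 11.
Flip position 11: 110100011001011 → 110100011011011
Read data bits from positions 3,5,6,7,9,10,11,12,13,14,15: 00001011011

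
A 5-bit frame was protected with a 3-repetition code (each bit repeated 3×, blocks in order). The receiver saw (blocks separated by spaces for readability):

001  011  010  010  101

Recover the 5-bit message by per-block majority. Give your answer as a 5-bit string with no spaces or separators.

Block 1 (001): 1 one → 0
Block 2 (011): 2 ones → 1
Block 3 (010): 1 one → 0
Block 4 (010): 1 one → 0
Block 5 (101): 2 ones → 1

01001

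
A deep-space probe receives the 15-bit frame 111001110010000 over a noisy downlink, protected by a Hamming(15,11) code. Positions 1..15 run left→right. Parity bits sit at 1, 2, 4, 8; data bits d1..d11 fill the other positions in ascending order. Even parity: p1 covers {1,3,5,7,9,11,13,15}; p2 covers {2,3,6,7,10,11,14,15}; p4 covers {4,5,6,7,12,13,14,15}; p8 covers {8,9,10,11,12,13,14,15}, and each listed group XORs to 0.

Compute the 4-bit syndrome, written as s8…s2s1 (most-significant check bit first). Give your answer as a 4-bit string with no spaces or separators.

s1 (pos 1,3,5,7,9,11,13,15): 1⊕1⊕0⊕1⊕0⊕1⊕0⊕0 = 0
s2 (pos 2,3,6,7,10,11,14,15): 1⊕1⊕1⊕1⊕0⊕1⊕0⊕0 = 1
s4 (pos 4,5,6,7,12,13,14,15): 0⊕0⊕1⊕1⊕0⊕0⊕0⊕0 = 0
s8 (pos 8,9,10,11,12,13,14,15): 1⊕0⊕0⊕1⊕0⊕0⊕0⊕0 = 0
Syndrome s8…s1 = 0010 → error at position 2.

0010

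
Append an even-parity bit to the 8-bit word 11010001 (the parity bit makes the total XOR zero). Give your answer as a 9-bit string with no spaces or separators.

XOR of the 8 data bits: 1⊕1⊕0⊕1⊕0⊕0⊕0⊕1 = 0
Parity bit = 0 (so all 9 bits XOR to 0).

110100010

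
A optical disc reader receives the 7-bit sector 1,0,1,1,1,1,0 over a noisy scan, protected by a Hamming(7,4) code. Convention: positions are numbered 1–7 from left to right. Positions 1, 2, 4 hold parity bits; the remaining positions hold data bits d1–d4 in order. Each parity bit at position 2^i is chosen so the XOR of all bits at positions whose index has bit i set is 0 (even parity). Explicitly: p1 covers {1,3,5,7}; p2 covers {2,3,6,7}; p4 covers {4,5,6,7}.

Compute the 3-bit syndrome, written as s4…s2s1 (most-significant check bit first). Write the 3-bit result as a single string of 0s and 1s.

s1 (pos 1,3,5,7): 1⊕1⊕1⊕0 = 1
s2 (pos 2,3,6,7): 0⊕1⊕1⊕0 = 0
s4 (pos 4,5,6,7): 1⊕1⊕1⊕0 = 1
Syndrome s4…s1 = 101 → error at position 5.

101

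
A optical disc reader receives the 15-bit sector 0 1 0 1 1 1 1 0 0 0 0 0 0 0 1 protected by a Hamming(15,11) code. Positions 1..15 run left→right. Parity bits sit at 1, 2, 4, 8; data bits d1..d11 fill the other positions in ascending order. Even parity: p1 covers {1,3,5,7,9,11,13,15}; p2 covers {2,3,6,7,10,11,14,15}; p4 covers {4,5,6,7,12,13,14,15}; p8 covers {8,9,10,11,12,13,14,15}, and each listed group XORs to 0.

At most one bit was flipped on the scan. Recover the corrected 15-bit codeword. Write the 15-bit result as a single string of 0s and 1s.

010111100000101

s1 (pos 1,3,5,7,9,11,13,15): 0⊕0⊕1⊕1⊕0⊕0⊕0⊕1 = 1
s2 (pos 2,3,6,7,10,11,14,15): 1⊕0⊕1⊕1⊕0⊕0⊕0⊕1 = 0
s4 (pos 4,5,6,7,12,13,14,15): 1⊕1⊕1⊕1⊕0⊕0⊕0⊕1 = 1
s8 (pos 8,9,10,11,12,13,14,15): 0⊕0⊕0⊕0⊕0⊕0⊕0⊕1 = 1
Syndrome s8…s1 = 1101 → error at position 13.
Flip position 13: 010111100000001 → 010111100000101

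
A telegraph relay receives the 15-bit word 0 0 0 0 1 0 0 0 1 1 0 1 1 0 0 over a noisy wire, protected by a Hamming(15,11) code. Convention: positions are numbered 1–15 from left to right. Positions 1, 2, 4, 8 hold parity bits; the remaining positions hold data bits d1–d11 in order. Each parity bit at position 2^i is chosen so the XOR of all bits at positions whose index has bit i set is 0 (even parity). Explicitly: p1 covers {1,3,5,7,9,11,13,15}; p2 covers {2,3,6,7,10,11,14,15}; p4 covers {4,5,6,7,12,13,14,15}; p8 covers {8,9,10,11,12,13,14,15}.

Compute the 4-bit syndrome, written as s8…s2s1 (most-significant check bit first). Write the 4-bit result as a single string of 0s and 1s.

0111

s1 (pos 1,3,5,7,9,11,13,15): 0⊕0⊕1⊕0⊕1⊕0⊕1⊕0 = 1
s2 (pos 2,3,6,7,10,11,14,15): 0⊕0⊕0⊕0⊕1⊕0⊕0⊕0 = 1
s4 (pos 4,5,6,7,12,13,14,15): 0⊕1⊕0⊕0⊕1⊕1⊕0⊕0 = 1
s8 (pos 8,9,10,11,12,13,14,15): 0⊕1⊕1⊕0⊕1⊕1⊕0⊕0 = 0
Syndrome s8…s1 = 0111 → error at position 7.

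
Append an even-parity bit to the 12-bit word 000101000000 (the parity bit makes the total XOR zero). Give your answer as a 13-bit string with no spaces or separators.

XOR of the 12 data bits: 0⊕0⊕0⊕1⊕0⊕1⊕0⊕0⊕0⊕0⊕0⊕0 = 0
Parity bit = 0 (so all 13 bits XOR to 0).

0001010000000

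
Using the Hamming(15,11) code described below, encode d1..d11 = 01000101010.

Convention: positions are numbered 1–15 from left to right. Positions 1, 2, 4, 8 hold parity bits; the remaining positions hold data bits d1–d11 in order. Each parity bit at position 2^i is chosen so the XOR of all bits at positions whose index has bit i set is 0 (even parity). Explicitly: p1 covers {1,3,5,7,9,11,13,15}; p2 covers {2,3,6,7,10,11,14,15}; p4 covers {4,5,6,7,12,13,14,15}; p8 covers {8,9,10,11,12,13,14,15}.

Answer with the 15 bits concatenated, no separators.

100110010101010

Place data at non-parity positions: p1 p2 0 p4 1 0 0 p8 0 1 0 1 0 1 0
p1 (pos 1,3,5,7,9,11,13,15): XOR of data positions = 0⊕1⊕0⊕0⊕0⊕0⊕0 = 1
p2 (pos 2,3,6,7,10,11,14,15): XOR of data positions = 0⊕0⊕0⊕1⊕0⊕1⊕0 = 0
p4 (pos 4,5,6,7,12,13,14,15): XOR of data positions = 1⊕0⊕0⊕1⊕0⊕1⊕0 = 1
p8 (pos 8,9,10,11,12,13,14,15): XOR of data positions = 0⊕1⊕0⊕1⊕0⊕1⊕0 = 1
Codeword: 100110010101010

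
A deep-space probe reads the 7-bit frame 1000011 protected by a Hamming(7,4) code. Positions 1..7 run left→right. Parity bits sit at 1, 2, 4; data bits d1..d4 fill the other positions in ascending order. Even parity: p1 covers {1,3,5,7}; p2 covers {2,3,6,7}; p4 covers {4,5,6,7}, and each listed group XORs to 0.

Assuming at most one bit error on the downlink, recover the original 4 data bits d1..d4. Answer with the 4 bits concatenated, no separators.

0011

s1 (pos 1,3,5,7): 1⊕0⊕0⊕1 = 0
s2 (pos 2,3,6,7): 0⊕0⊕1⊕1 = 0
s4 (pos 4,5,6,7): 0⊕0⊕1⊕1 = 0
Syndrome s4…s1 = 000 → no error.
Read data bits from positions 3,5,6,7: 0011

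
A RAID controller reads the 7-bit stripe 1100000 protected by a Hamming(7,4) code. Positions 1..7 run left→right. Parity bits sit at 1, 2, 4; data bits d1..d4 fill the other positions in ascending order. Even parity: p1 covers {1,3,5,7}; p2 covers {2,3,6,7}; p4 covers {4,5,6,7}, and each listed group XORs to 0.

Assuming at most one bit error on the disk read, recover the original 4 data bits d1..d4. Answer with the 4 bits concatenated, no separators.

s1 (pos 1,3,5,7): 1⊕0⊕0⊕0 = 1
s2 (pos 2,3,6,7): 1⊕0⊕0⊕0 = 1
s4 (pos 4,5,6,7): 0⊕0⊕0⊕0 = 0
Syndrome s4…s1 = 011 → error at position 3.
Flip position 3: 1100000 → 1110000
Read data bits from positions 3,5,6,7: 1000

1000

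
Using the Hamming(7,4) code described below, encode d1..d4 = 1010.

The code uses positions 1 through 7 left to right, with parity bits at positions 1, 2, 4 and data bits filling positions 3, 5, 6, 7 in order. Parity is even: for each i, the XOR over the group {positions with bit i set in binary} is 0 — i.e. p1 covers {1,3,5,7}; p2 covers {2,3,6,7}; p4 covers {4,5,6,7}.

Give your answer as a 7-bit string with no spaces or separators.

Place data at non-parity positions: p1 p2 1 p4 0 1 0
p1 (pos 1,3,5,7): XOR of data positions = 1⊕0⊕0 = 1
p2 (pos 2,3,6,7): XOR of data positions = 1⊕1⊕0 = 0
p4 (pos 4,5,6,7): XOR of data positions = 0⊕1⊕0 = 1
Codeword: 1011010

1011010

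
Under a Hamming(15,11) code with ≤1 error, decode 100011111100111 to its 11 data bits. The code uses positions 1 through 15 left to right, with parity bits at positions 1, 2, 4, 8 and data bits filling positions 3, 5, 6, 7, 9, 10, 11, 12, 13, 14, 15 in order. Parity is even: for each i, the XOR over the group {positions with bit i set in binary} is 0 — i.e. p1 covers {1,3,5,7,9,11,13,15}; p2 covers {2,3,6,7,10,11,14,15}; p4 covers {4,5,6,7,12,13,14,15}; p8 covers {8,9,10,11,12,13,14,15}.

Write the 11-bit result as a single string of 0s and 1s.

01111100111

s1 (pos 1,3,5,7,9,11,13,15): 1⊕0⊕1⊕1⊕1⊕0⊕1⊕1 = 0
s2 (pos 2,3,6,7,10,11,14,15): 0⊕0⊕1⊕1⊕1⊕0⊕1⊕1 = 1
s4 (pos 4,5,6,7,12,13,14,15): 0⊕1⊕1⊕1⊕0⊕1⊕1⊕1 = 0
s8 (pos 8,9,10,11,12,13,14,15): 1⊕1⊕1⊕0⊕0⊕1⊕1⊕1 = 0
Syndrome s8…s1 = 0010 → error at position 2.
Flip position 2: 100011111100111 → 110011111100111
Read data bits from positions 3,5,6,7,9,10,11,12,13,14,15: 01111100111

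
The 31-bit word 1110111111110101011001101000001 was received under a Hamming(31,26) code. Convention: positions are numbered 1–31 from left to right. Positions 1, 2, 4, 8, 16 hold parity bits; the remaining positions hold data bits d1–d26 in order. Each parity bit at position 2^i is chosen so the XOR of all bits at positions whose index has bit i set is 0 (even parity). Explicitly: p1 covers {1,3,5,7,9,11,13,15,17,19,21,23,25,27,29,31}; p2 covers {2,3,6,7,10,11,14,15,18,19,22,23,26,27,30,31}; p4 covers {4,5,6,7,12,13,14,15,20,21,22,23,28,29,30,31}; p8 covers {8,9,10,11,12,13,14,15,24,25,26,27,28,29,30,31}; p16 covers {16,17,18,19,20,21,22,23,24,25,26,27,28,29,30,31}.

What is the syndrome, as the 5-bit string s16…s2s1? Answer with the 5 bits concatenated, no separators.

s1 (pos 1,3,5,7,9,11,13,15,17,19,21,23,25,27,29,31): 1⊕1⊕1⊕1⊕1⊕1⊕0⊕0⊕0⊕1⊕0⊕1⊕1⊕0⊕0⊕1 = 0
s2 (pos 2,3,6,7,10,11,14,15,18,19,22,23,26,27,30,31): 1⊕1⊕1⊕1⊕1⊕1⊕1⊕0⊕1⊕1⊕1⊕1⊕0⊕0⊕0⊕1 = 0
s4 (pos 4,5,6,7,12,13,14,15,20,21,22,23,28,29,30,31): 0⊕1⊕1⊕1⊕1⊕0⊕1⊕0⊕0⊕0⊕1⊕1⊕0⊕0⊕0⊕1 = 0
s8 (pos 8,9,10,11,12,13,14,15,24,25,26,27,28,29,30,31): 1⊕1⊕1⊕1⊕1⊕0⊕1⊕0⊕0⊕1⊕0⊕0⊕0⊕0⊕0⊕1 = 0
s16 (pos 16,17,18,19,20,21,22,23,24,25,26,27,28,29,30,31): 1⊕0⊕1⊕1⊕0⊕0⊕1⊕1⊕0⊕1⊕0⊕0⊕0⊕0⊕0⊕1 = 1
Syndrome s16…s1 = 10000 → error at position 16.

10000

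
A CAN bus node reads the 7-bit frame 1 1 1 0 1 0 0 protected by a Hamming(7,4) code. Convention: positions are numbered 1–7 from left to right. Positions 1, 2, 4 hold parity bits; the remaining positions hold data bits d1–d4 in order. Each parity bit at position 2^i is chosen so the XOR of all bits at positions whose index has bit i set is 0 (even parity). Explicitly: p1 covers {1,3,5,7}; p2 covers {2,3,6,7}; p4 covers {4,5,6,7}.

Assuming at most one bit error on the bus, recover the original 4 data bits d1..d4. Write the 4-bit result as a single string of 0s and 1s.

s1 (pos 1,3,5,7): 1⊕1⊕1⊕0 = 1
s2 (pos 2,3,6,7): 1⊕1⊕0⊕0 = 0
s4 (pos 4,5,6,7): 0⊕1⊕0⊕0 = 1
Syndrome s4…s1 = 101 → error at position 5.
Flip position 5: 1110100 → 1110000
Read data bits from positions 3,5,6,7: 1000

1000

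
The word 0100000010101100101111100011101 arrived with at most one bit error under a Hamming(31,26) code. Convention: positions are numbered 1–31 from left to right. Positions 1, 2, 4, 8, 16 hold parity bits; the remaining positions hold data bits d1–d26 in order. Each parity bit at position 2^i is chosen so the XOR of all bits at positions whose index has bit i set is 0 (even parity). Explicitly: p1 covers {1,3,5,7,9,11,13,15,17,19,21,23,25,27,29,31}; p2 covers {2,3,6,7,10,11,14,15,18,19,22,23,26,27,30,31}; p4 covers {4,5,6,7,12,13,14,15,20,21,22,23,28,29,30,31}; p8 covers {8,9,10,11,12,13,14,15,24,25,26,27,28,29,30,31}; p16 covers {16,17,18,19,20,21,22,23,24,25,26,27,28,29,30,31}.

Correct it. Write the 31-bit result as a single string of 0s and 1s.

0101000010101100101111100011101

s1 (pos 1,3,5,7,9,11,13,15,17,19,21,23,25,27,29,31): 0⊕0⊕0⊕0⊕1⊕1⊕1⊕0⊕1⊕1⊕1⊕1⊕0⊕1⊕1⊕1 = 0
s2 (pos 2,3,6,7,10,11,14,15,18,19,22,23,26,27,30,31): 1⊕0⊕0⊕0⊕0⊕1⊕1⊕0⊕0⊕1⊕1⊕1⊕0⊕1⊕0⊕1 = 0
s4 (pos 4,5,6,7,12,13,14,15,20,21,22,23,28,29,30,31): 0⊕0⊕0⊕0⊕0⊕1⊕1⊕0⊕1⊕1⊕1⊕1⊕1⊕1⊕0⊕1 = 1
s8 (pos 8,9,10,11,12,13,14,15,24,25,26,27,28,29,30,31): 0⊕1⊕0⊕1⊕0⊕1⊕1⊕0⊕0⊕0⊕0⊕1⊕1⊕1⊕0⊕1 = 0
s16 (pos 16,17,18,19,20,21,22,23,24,25,26,27,28,29,30,31): 0⊕1⊕0⊕1⊕1⊕1⊕1⊕1⊕0⊕0⊕0⊕1⊕1⊕1⊕0⊕1 = 0
Syndrome s16…s1 = 00100 → error at position 4.
Flip position 4: 0100000010101100101111100011101 → 0101000010101100101111100011101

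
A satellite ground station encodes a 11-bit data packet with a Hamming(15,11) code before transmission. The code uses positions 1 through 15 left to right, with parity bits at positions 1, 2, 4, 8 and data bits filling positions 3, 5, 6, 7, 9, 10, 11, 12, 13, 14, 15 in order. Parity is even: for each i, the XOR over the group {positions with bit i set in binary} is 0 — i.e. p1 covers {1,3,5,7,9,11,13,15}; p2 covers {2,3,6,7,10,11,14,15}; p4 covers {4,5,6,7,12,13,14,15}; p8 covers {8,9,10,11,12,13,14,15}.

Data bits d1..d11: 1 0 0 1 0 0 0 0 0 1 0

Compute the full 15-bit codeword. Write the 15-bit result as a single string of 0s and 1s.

Place data at non-parity positions: p1 p2 1 p4 0 0 1 p8 0 0 0 0 0 1 0
p1 (pos 1,3,5,7,9,11,13,15): XOR of data positions = 1⊕0⊕1⊕0⊕0⊕0⊕0 = 0
p2 (pos 2,3,6,7,10,11,14,15): XOR of data positions = 1⊕0⊕1⊕0⊕0⊕1⊕0 = 1
p4 (pos 4,5,6,7,12,13,14,15): XOR of data positions = 0⊕0⊕1⊕0⊕0⊕1⊕0 = 0
p8 (pos 8,9,10,11,12,13,14,15): XOR of data positions = 0⊕0⊕0⊕0⊕0⊕1⊕0 = 1
Codeword: 011000110000010

011000110000010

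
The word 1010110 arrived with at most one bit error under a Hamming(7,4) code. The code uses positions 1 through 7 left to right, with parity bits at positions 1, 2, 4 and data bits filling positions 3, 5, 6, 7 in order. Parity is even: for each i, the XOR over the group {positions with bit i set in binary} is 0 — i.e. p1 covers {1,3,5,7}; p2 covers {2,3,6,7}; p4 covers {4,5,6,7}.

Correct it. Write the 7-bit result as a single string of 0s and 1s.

0010110

s1 (pos 1,3,5,7): 1⊕1⊕1⊕0 = 1
s2 (pos 2,3,6,7): 0⊕1⊕1⊕0 = 0
s4 (pos 4,5,6,7): 0⊕1⊕1⊕0 = 0
Syndrome s4…s1 = 001 → error at position 1.
Flip position 1: 1010110 → 0010110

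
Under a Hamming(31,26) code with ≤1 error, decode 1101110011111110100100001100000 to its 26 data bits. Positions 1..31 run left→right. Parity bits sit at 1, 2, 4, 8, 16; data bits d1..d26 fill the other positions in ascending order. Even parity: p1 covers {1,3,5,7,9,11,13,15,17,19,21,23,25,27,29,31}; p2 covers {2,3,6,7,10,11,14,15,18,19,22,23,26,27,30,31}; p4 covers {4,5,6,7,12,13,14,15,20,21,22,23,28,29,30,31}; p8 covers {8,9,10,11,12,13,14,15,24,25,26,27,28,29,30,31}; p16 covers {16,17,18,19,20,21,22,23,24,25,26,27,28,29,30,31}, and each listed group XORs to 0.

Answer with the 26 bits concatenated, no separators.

s1 (pos 1,3,5,7,9,11,13,15,17,19,21,23,25,27,29,31): 1⊕0⊕1⊕0⊕1⊕1⊕1⊕1⊕1⊕0⊕0⊕0⊕1⊕0⊕0⊕0 = 0
s2 (pos 2,3,6,7,10,11,14,15,18,19,22,23,26,27,30,31): 1⊕0⊕1⊕0⊕1⊕1⊕1⊕1⊕0⊕0⊕0⊕0⊕1⊕0⊕0⊕0 = 1
s4 (pos 4,5,6,7,12,13,14,15,20,21,22,23,28,29,30,31): 1⊕1⊕1⊕0⊕1⊕1⊕1⊕1⊕1⊕0⊕0⊕0⊕0⊕0⊕0⊕0 = 0
s8 (pos 8,9,10,11,12,13,14,15,24,25,26,27,28,29,30,31): 0⊕1⊕1⊕1⊕1⊕1⊕1⊕1⊕0⊕1⊕1⊕0⊕0⊕0⊕0⊕0 = 1
s16 (pos 16,17,18,19,20,21,22,23,24,25,26,27,28,29,30,31): 0⊕1⊕0⊕0⊕1⊕0⊕0⊕0⊕0⊕1⊕1⊕0⊕0⊕0⊕0⊕0 = 0
Syndrome s16…s1 = 01010 → error at position 10.
Flip position 10: 1101110011111110100100001100000 → 1101110010111110100100001100000
Read data bits from positions 3,5,6,7,9,10,11,12,13,14,15,17,18,19,20,21,22,23,24,25,26,27,28,29,30,31: 01101011111100100001100000

01101011111100100001100000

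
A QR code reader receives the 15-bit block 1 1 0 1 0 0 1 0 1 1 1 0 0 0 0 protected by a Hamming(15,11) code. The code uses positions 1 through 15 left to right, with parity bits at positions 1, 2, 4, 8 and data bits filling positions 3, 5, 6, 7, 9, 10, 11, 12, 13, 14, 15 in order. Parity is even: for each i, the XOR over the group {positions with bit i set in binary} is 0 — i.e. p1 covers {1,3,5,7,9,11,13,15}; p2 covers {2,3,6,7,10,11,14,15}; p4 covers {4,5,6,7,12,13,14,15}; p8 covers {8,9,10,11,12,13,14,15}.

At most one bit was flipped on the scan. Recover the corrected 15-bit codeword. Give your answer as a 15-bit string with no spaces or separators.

110100111110000

s1 (pos 1,3,5,7,9,11,13,15): 1⊕0⊕0⊕1⊕1⊕1⊕0⊕0 = 0
s2 (pos 2,3,6,7,10,11,14,15): 1⊕0⊕0⊕1⊕1⊕1⊕0⊕0 = 0
s4 (pos 4,5,6,7,12,13,14,15): 1⊕0⊕0⊕1⊕0⊕0⊕0⊕0 = 0
s8 (pos 8,9,10,11,12,13,14,15): 0⊕1⊕1⊕1⊕0⊕0⊕0⊕0 = 1
Syndrome s8…s1 = 1000 → error at position 8.
Flip position 8: 110100101110000 → 110100111110000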